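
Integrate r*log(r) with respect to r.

Use integration by parts with u = log(r), dv = r dr.
Then du = 1/r dr and v = r**2/2.

r**2*log(r)/2 - r**2/4 + C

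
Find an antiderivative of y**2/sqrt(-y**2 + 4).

-y*sqrt(-y**2 + 4)/2 + 2*asin(y/2) + C

Substitute y = 2·sin(θ), so dy = 2·cos(θ) dθ and the radical becomes sqrt(-y**2 + 4) = 2·cos(θ) by the Pythagorean identity.
Integrate the resulting trig expression in θ, then back-substitute θ = asin(y/2), sin(θ) = y/2, cos(θ) = sqrt(-y**2 + 4)/2 (absorbing any constant into C).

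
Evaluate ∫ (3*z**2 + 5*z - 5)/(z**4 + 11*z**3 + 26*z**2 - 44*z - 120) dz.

17*log(z - 2)/224 + log(z + 2)/16 + 15*log(z + 5)/7 - 73*log(z + 6)/32 + C

Factor the denominator: (z - 2)*(z + 2)*(z + 5)*(z + 6).
Partial-fraction decomposition: -73/(32*(z + 6)) + 15/(7*(z + 5)) + 1/(16*(z + 2)) + 17/(224*(z - 2)).
Integrate each term: A/(z−a) contributes A·log|z−a|.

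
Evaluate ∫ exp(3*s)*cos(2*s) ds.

Let I denote the integral. Integrate by parts with u = cos(2*s), dv = exp(3*s) ds, so v = exp(3*s)/3: I = exp(3*s)*cos(2*s)/3 + (2/3)·∫ exp(3*s)*sin(2*s) ds.
Apply parts again with u = sin(2*s), dv = exp(3*s) ds: ∫ exp(3*s)*sin(2*s) ds = exp(3*s)*sin(2*s)/3 − (2/3)·I. Substituting back brings back I: I = 2*exp(3*s)*sin(2*s)/9 + exp(3*s)*cos(2*s)/3 − (4/9)·I.
Solving for I: (1 + 4/9)·I equals the remaining terms, so I = (9/13)·(2*exp(3*s)*sin(2*s)/9 + exp(3*s)*cos(2*s)/3).

2*exp(3*s)*sin(2*s)/13 + 3*exp(3*s)*cos(2*s)/13 + C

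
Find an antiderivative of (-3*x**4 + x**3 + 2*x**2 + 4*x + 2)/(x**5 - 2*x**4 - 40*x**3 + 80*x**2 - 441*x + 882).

Factor the denominator: (x - 7)*(x - 2)*(x + 7)*(x**2 + 9).
Partial-fraction decomposition: -(269*x + 473)/(754*(x**2 + 9)) - 3737/(3654*(x + 7)) + 22/(585*(x - 2)) - 1683/(1015*(x - 7)).
Integrate each term; A/(x−a) gives A·log|x−a|; the (Bx+D)/(x²+p²) term gives a log and an atan.

-1683*log(x - 7)/1015 + 22*log(x - 2)/585 - 3737*log(x + 7)/3654 - 269*log(x**2 + 9)/1508 - 473*atan(x/3)/2262 + C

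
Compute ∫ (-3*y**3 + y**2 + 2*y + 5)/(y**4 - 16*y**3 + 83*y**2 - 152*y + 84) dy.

-961*log(y - 7)/30 + 119*log(y - 6)/4 - 11*log(y - 2)/20 - log(y - 1)/6 + C

Factor the denominator: (y - 7)*(y - 6)*(y - 2)*(y - 1).
Partial-fraction decomposition: -1/(6*(y - 1)) - 11/(20*(y - 2)) + 119/(4*(y - 6)) - 961/(30*(y - 7)).
Integrate each term: A/(y−a) contributes A·log|y−a|.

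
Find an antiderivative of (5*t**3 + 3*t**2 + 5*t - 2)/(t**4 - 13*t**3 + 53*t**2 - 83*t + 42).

Factor the denominator: (t - 7)*(t - 3)*(t - 2)*(t - 1).
Partial-fraction decomposition: -11/(12*(t - 1)) + 12/(t - 2) - 175/(8*(t - 3)) + 379/(24*(t - 7)).
Integrate each term: A/(t−a) contributes A·log|t−a|.

379*log(t - 7)/24 - 175*log(t - 3)/8 + 12*log(t - 2) - 11*log(t - 1)/12 + C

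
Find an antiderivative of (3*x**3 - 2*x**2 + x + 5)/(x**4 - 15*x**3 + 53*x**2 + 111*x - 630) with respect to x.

Factor the denominator: (x - 7)*(x - 6)*(x - 5)*(x + 3).
Partial-fraction decomposition: 97/(720*(x + 3)) + 335/(16*(x - 5)) - 587/(9*(x - 6)) + 943/(20*(x - 7)).
Integrate each term: A/(x−a) contributes A·log|x−a|.

943*log(x - 7)/20 - 587*log(x - 6)/9 + 335*log(x - 5)/16 + 97*log(x + 3)/720 + C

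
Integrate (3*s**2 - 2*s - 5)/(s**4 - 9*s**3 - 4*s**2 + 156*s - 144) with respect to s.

Factor the denominator: (s - 6)**2*(s - 1)*(s + 4).
Partial-fraction decomposition: -51/(500*(s + 4)) - 4/(125*(s - 1)) + 67/(500*(s - 6)) + 91/(50*(s - 6)**2).
Integrate each term; A/(s−a) gives A·log|s−a|; A/(s−a)² gives −A/(s−a).

67*log(s - 6)/500 - 4*log(s - 1)/125 - 51*log(s + 4)/500 - 91/(50*s - 300) + C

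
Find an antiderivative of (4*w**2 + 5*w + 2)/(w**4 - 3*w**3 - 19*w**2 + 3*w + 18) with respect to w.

Factor the denominator: (w - 6)*(w - 1)*(w + 1)*(w + 3).
Partial-fraction decomposition: -23/(72*(w + 3)) + 1/(28*(w + 1)) - 11/(40*(w - 1)) + 176/(315*(w - 6)).
Integrate each term: A/(w−a) contributes A·log|w−a|.

176*log(w - 6)/315 - 11*log(w - 1)/40 + log(w + 1)/28 - 23*log(w + 3)/72 + C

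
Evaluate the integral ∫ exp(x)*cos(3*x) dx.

3*exp(x)*sin(3*x)/10 + exp(x)*cos(3*x)/10 + C

Let I denote the integral. Integrate by parts with u = cos(3*x), dv = exp(x) dx, so v = exp(x): I = exp(x)*cos(3*x) + 3·∫ exp(x)*sin(3*x) dx.
Apply parts again with u = sin(3*x), dv = exp(x) dx: ∫ exp(x)*sin(3*x) dx = exp(x)*sin(3*x) − 3·I. Substituting back brings back I: I = 3*exp(x)*sin(3*x) + exp(x)*cos(3*x) − 9·I.
Solving for I: (1 + 9)·I equals the remaining terms, so I = (1/10)·(3*exp(x)*sin(3*x) + exp(x)*cos(3*x)).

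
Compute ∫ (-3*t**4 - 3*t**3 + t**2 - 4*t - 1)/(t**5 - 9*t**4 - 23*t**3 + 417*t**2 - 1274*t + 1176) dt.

-2053*log(t - 7)/210 + 961*log(t - 4)/66 - 41*log(t - 3)/5 + 77*log(t - 2)/90 - 3049*log(t + 7)/6930 + C

Factor the denominator: (t - 7)*(t - 4)*(t - 3)*(t - 2)*(t + 7).
Partial-fraction decomposition: -3049/(6930*(t + 7)) + 77/(90*(t - 2)) - 41/(5*(t - 3)) + 961/(66*(t - 4)) - 2053/(210*(t - 7)).
Integrate each term: A/(t−a) contributes A·log|t−a|.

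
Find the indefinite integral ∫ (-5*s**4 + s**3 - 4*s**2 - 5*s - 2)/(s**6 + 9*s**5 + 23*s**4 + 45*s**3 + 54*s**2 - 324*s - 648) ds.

-5*log(s - 2)/104 + 6*log(s + 2)/13 - 91*log(s + 3)/54 + 1703*log(s + 6)/1080 - 119*log(s**2 + 9)/780 + 497*atan(s/3)/3510 + C

Factor the denominator: (s - 2)*(s + 2)*(s + 3)*(s + 6)*(s**2 + 9).
Partial-fraction decomposition: -7*(51*s - 71)/(1170*(s**2 + 9)) + 1703/(1080*(s + 6)) - 91/(54*(s + 3)) + 6/(13*(s + 2)) - 5/(104*(s - 2)).
Integrate each term; A/(s−a) gives A·log|s−a|; the (Bs+D)/(s²+p²) term gives a log and an atan.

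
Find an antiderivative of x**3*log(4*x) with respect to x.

x**4*(log(x) + 2*log(2))/4 - x**4/16 + C

Use integration by parts with u = log(4*x), dv = x**3 dx.
Then du = 1/x dx and v = x**4/4.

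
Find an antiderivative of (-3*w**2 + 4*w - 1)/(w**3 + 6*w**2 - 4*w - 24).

Factor the denominator: (w - 2)*(w + 2)*(w + 6).
Partial-fraction decomposition: -133/(32*(w + 6)) + 21/(16*(w + 2)) - 5/(32*(w - 2)).
Integrate each term: A/(w−a) contributes A·log|w−a|.

-5*log(w - 2)/32 + 21*log(w + 2)/16 - 133*log(w + 6)/32 + C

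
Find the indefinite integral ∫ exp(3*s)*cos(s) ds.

Let I denote the integral. Integrate by parts with u = cos(s), dv = exp(3*s) ds, so v = exp(3*s)/3: I = exp(3*s)*cos(s)/3 + (1/3)·∫ exp(3*s)*sin(s) ds.
Apply parts again with u = sin(s), dv = exp(3*s) ds: ∫ exp(3*s)*sin(s) ds = exp(3*s)*sin(s)/3 − (1/3)·I. Substituting back brings back I: I = exp(3*s)*sin(s)/9 + exp(3*s)*cos(s)/3 − (1/9)·I.
Solving for I: (1 + 1/9)·I equals the remaining terms, so I = (9/10)·(exp(3*s)*sin(s)/9 + exp(3*s)*cos(s)/3).

exp(3*s)*sin(s)/10 + 3*exp(3*s)*cos(s)/10 + C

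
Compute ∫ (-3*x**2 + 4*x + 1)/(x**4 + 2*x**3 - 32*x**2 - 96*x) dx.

Factor the denominator: x*(x - 6)*(x + 4)**2.
Partial-fraction decomposition: 119/(800*(x + 4)) - 63/(40*(x + 4)**2) - 83/(600*(x - 6)) - 1/(96*x).
Integrate each term; A/(x−a) gives A·log|x−a|; A/(x−a)² gives −A/(x−a).

-log(x)/96 - 83*log(x - 6)/600 + 119*log(x + 4)/800 + 63/(40*x + 160) + C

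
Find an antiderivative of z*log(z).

z**2*log(z)/2 - z**2/4 + C

Use integration by parts with u = log(z), dv = z dz.
Then du = 1/z dz and v = z**2/2.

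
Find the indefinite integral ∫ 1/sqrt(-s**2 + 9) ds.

Substitute s = 3·sin(θ), so ds = 3·cos(θ) dθ and the radical becomes sqrt(-s**2 + 9) = 3·cos(θ) by the Pythagorean identity.
Integrate the resulting trig expression in θ, then back-substitute θ = asin(s/3), sin(θ) = s/3, cos(θ) = sqrt(-s**2 + 9)/3 (absorbing any constant into C).

asin(s/3) + C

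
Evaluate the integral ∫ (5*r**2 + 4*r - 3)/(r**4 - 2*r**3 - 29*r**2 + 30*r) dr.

Factor the denominator: r*(r - 6)*(r - 1)*(r + 5).
Partial-fraction decomposition: -17/(55*(r + 5)) - 1/(5*(r - 1)) + 67/(110*(r - 6)) - 1/(10*r).
Integrate each term: A/(r−a) contributes A·log|r−a|.

-log(r)/10 + 67*log(r - 6)/110 - log(r - 1)/5 - 17*log(r + 5)/55 + C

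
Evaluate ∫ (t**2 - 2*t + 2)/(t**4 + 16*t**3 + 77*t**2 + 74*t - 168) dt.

Factor the denominator: (t - 1)*(t + 4)*(t + 6)*(t + 7).
Partial-fraction decomposition: -65/(24*(t + 7)) + 25/(7*(t + 6)) - 13/(15*(t + 4)) + 1/(280*(t - 1)).
Integrate each term: A/(t−a) contributes A·log|t−a|.

log(t - 1)/280 - 13*log(t + 4)/15 + 25*log(t + 6)/7 - 65*log(t + 7)/24 + C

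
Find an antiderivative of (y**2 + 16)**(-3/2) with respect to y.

Substitute y = 4·tan(θ), so dy = 4·sec(θ)^2 dθ and the radical becomes sqrt(y**2 + 16) = 4·sec(θ) by the Pythagorean identity.
Integrate the resulting trig expression in θ, then back-substitute tan(θ) = y/4, sec(θ) = sqrt(y**2 + 16)/4 (absorbing any constant into C).

y/(16*sqrt(y**2 + 16)) + C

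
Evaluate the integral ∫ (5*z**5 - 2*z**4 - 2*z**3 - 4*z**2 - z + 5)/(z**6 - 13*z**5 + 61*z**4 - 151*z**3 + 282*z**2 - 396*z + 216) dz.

Factor the denominator: (z - 6)*(z - 3)**2*(z - 1)*(z**2 + 4).
Partial-fraction decomposition: -(14263*z + 14618)/(33800*(z**2 + 4)) - 1/(100*(z - 1)) - 87655/(6084*(z - 3)) - 965/(78*(z - 3)**2) + 35711/(1800*(z - 6)).
Integrate each term; A/(z−a) gives A·log|z−a|; the (Bz+D)/(z²+p²) term gives a log and an atan.

35711*log(z - 6)/1800 - 87655*log(z - 3)/6084 - log(z - 1)/100 - 14263*log(z**2 + 4)/67600 - 7309*atan(z/2)/33800 + 965/(78*z - 234) + C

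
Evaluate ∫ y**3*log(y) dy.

y**4*log(y)/4 - y**4/16 + C

Use integration by parts with u = log(y), dv = y**3 dy.
Then du = 1/y dy and v = y**4/4.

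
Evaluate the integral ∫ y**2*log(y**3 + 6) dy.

Let u = y**3 + 6, so du = (3*y**2) dy.
The integral becomes (1/3)·∫ log(u) du; integrate by parts with u′=log(u), dv′=du.

y**3*log(y**3 + 6)/3 - y**3/3 + 2*log(y**3 + 6) + C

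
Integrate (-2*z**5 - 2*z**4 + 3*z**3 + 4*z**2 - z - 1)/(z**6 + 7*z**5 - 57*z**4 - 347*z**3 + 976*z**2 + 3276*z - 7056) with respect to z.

Factor the denominator: (z - 6)*(z - 3)*(z - 2)*(z + 4)*(z + 7)**2.
Partial-fraction decomposition: -817369/(821340*(z + 7)) + 5597/(702*(z + 7)**2) - 1411/(3780*(z + 4)) - 59/(1944*(z - 2)) + 107/(420*(z - 3)) - 17359/(20280*(z - 6)).
Integrate each term; A/(z−a) gives A·log|z−a|; A/(z−a)² gives −A/(z−a).

-17359*log(z - 6)/20280 + 107*log(z - 3)/420 - 59*log(z - 2)/1944 - 1411*log(z + 4)/3780 - 817369*log(z + 7)/821340 - 5597/(702*z + 4914) + C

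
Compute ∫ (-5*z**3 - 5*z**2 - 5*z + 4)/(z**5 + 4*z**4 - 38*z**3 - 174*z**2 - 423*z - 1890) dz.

-1991*log(z - 7)/9048 - 529*log(z + 5)/408 + 934*log(z + 6)/585 - 887*log(z**2 + 9)/22185 - 5369*atan(z/3)/44370 + C

Factor the denominator: (z - 7)*(z + 5)*(z + 6)*(z**2 + 9).
Partial-fraction decomposition: -(3548*z + 16107)/(44370*(z**2 + 9)) + 934/(585*(z + 6)) - 529/(408*(z + 5)) - 1991/(9048*(z - 7)).
Integrate each term; A/(z−a) gives A·log|z−a|; the (Bz+D)/(z²+p²) term gives a log and an atan.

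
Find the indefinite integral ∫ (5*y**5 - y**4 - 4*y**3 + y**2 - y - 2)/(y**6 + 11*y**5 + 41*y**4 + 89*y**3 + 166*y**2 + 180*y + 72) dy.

73*log(y + 1)/250 - 589*log(y + 3)/78 + 4909*log(y + 6)/375 - 1351*log(y**2 + 4)/3250 + 361*atan(y/2)/3250 + 1/(25*y + 25) + C

Factor the denominator: (y + 1)**2*(y + 3)*(y + 6)*(y**2 + 4).
Partial-fraction decomposition: -(1351*y - 361)/(1625*(y**2 + 4)) + 4909/(375*(y + 6)) - 589/(78*(y + 3)) + 73/(250*(y + 1)) - 1/(25*(y + 1)**2).
Integrate each term; A/(y−a) gives A·log|y−a|; the (By+D)/(y²+p²) term gives a log and an atan.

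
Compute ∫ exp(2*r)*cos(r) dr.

Let I denote the integral. Integrate by parts with u = cos(r), dv = exp(2*r) dr, so v = exp(2*r)/2: I = exp(2*r)*cos(r)/2 + (1/2)·∫ exp(2*r)*sin(r) dr.
Apply parts again with u = sin(r), dv = exp(2*r) dr: ∫ exp(2*r)*sin(r) dr = exp(2*r)*sin(r)/2 − (1/2)·I. Substituting back brings back I: I = exp(2*r)*sin(r)/4 + exp(2*r)*cos(r)/2 − (1/4)·I.
Solving for I: (1 + 1/4)·I equals the remaining terms, so I = (4/5)·(exp(2*r)*sin(r)/4 + exp(2*r)*cos(r)/2).

exp(2*r)*sin(r)/5 + 2*exp(2*r)*cos(r)/5 + C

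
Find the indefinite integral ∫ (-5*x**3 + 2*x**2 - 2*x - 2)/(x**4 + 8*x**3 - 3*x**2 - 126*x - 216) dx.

Factor the denominator: (x - 4)*(x + 3)**2*(x + 6).
Partial-fraction decomposition: -581/(45*(x + 6)) + 3757/(441*(x + 3)) - 157/(21*(x + 3)**2) - 149/(245*(x - 4)).
Integrate each term; A/(x−a) gives A·log|x−a|; A/(x−a)² gives −A/(x−a).

-149*log(x - 4)/245 + 3757*log(x + 3)/441 - 581*log(x + 6)/45 + 157/(21*x + 63) + C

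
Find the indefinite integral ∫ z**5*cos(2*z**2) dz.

Let u = z², du = 2z dz; rewrite as (1/2)∫ u^2·cos(2u) du.
Now integrate by parts 2 times.

z**4*sin(2*z**2)/4 + z**2*cos(2*z**2)/4 - sin(2*z**2)/8 + C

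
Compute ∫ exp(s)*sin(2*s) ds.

Let I denote the integral. Integrate by parts with u = sin(2*s), dv = exp(s) ds, so v = exp(s): I = exp(s)*sin(2*s) − 2·∫ exp(s)*cos(2*s) ds.
Apply parts again with u = cos(2*s), dv = exp(s) ds: ∫ exp(s)*cos(2*s) ds = exp(s)*cos(2*s) + 2·I. Substituting back brings back I: I = exp(s)*sin(2*s) - 2*exp(s)*cos(2*s) − 4·I.
Solving for I: (1 + 4)·I equals the remaining terms, so I = (1/5)·(exp(s)*sin(2*s) - 2*exp(s)*cos(2*s)).

exp(s)*sin(2*s)/5 - 2*exp(s)*cos(2*s)/5 + C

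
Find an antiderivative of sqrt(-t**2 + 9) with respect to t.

t*sqrt(-t**2 + 9)/2 + 9*asin(t/3)/2 + C

Substitute t = 3·sin(θ), so dt = 3·cos(θ) dθ and the radical becomes sqrt(-t**2 + 9) = 3·cos(θ) by the Pythagorean identity.
Integrate the resulting trig expression in θ, then back-substitute θ = asin(t/3), sin(θ) = t/3, cos(θ) = sqrt(-t**2 + 9)/3 (absorbing any constant into C).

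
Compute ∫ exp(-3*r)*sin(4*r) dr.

-3*exp(-3*r)*sin(4*r)/25 - 4*exp(-3*r)*cos(4*r)/25 + C

Let I denote the integral. Integrate by parts with u = sin(4*r), dv = exp(-3*r) dr, so v = -exp(-3*r)/3: I = -exp(-3*r)*sin(4*r)/3 + (4/3)·∫ exp(-3*r)*cos(4*r) dr.
Apply parts again with u = cos(4*r), dv = exp(-3*r) dr: ∫ exp(-3*r)*cos(4*r) dr = -exp(-3*r)*cos(4*r)/3 − (4/3)·I. Substituting back brings back I: I = -exp(-3*r)*sin(4*r)/3 - 4*exp(-3*r)*cos(4*r)/9 − (16/9)·I.
Solving for I: (1 + 16/9)·I equals the remaining terms, so I = (9/25)·(-exp(-3*r)*sin(4*r)/3 - 4*exp(-3*r)*cos(4*r)/9).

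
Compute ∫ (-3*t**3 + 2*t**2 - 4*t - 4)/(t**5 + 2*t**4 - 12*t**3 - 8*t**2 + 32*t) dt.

Factor the denominator: t*(t - 2)**2*(t + 2)*(t + 4).
Partial-fraction decomposition: 59/(72*(t + 4)) - 9/(16*(t + 2)) - 19/(144*(t - 2)) - 7/(12*(t - 2)**2) - 1/(8*t).
Integrate each term; A/(t−a) gives A·log|t−a|; A/(t−a)² gives −A/(t−a).

-log(t)/8 - 19*log(t - 2)/144 - 9*log(t + 2)/16 + 59*log(t + 4)/72 + 7/(12*t - 24) + C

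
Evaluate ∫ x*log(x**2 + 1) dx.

Let u = x**2 + 1, so du = (2*x) dx.
The integral becomes (1/2)·∫ log(u) du; integrate by parts with u′=log(u), dv′=du.

x**2*log(x**2 + 1)/2 - x**2/2 + log(x**2 + 1)/2 + C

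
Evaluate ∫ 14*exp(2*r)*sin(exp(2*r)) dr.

Let u = exp(2*r), so du = (2*exp(2*r)) dr.
Rewriting, the integral becomes 7·∫ sin(u) du = 7·-cos(u).
Substituting back, u = exp(2*r).

-7*cos(exp(2*r)) + C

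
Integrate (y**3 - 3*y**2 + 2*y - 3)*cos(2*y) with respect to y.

y**3*sin(2*y)/2 - 3*y**2*sin(2*y)/2 + 3*y**2*cos(2*y)/4 + y*sin(2*y)/4 - 3*y*cos(2*y)/2 - 3*sin(2*y)/4 + cos(2*y)/8 + C

Use integration by parts with u = y**3 - 3*y**2 + 2*y - 3, dv = cos(2*y) dy, so v = sin(2*y)/2.
Apply parts 3 times (tabular method): alternate signs, differentiate u down to 0, integrate dv up.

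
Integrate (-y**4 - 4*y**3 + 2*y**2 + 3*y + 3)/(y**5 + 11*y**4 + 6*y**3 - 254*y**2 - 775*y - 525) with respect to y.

Factor the denominator: (y - 5)*(y + 1)*(y + 3)*(y + 5)*(y + 7).
Partial-fraction decomposition: -949/(576*(y + 7)) + 87/(160*(y + 5)) + 39/(128*(y + 3)) - 5/(288*(y + 1)) - 1057/(5760*(y - 5)).
Integrate each term: A/(y−a) contributes A·log|y−a|.

-1057*log(y - 5)/5760 - 5*log(y + 1)/288 + 39*log(y + 3)/128 + 87*log(y + 5)/160 - 949*log(y + 7)/576 + C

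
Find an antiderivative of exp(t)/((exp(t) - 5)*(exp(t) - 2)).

log(exp(t) - 5)/3 - log(exp(t) - 2)/3 + C

Let u = e^t, du = e^t dt.
The integral becomes ∫ du/((u-5)(u-2)); decompose into partial fractions.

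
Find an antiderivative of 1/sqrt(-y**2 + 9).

asin(y/3) + C

Substitute y = 3·sin(θ), so dy = 3·cos(θ) dθ and the radical becomes sqrt(-y**2 + 9) = 3·cos(θ) by the Pythagorean identity.
Integrate the resulting trig expression in θ, then back-substitute θ = asin(y/3), sin(θ) = y/3, cos(θ) = sqrt(-y**2 + 9)/3 (absorbing any constant into C).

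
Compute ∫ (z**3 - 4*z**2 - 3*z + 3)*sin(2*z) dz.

-z**3*cos(2*z)/2 + 3*z**2*sin(2*z)/4 + 2*z**2*cos(2*z) - 2*z*sin(2*z) + 9*z*cos(2*z)/4 - 9*sin(2*z)/8 - 5*cos(2*z)/2 + C

Use integration by parts with u = z**3 - 4*z**2 - 3*z + 3, dv = sin(2*z) dz, so v = -cos(2*z)/2.
Apply parts 3 times (tabular method): alternate signs, differentiate u down to 0, integrate dv up.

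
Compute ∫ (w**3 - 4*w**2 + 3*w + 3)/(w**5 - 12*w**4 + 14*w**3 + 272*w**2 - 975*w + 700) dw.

19*log(w - 7)/48 - 43*log(w - 5)/80 + 5*log(w - 4)/27 - log(w - 1)/144 - 79*log(w + 5)/2160 + C

Factor the denominator: (w - 7)*(w - 5)*(w - 4)*(w - 1)*(w + 5).
Partial-fraction decomposition: -79/(2160*(w + 5)) - 1/(144*(w - 1)) + 5/(27*(w - 4)) - 43/(80*(w - 5)) + 19/(48*(w - 7)).
Integrate each term: A/(w−a) contributes A·log|w−a|.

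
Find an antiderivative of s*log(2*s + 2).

Use integration by parts with u = log(2*s + 2), dv = s ds.
Then du = 2/(2*s + 2) ds and v = s**2/2.

s**2*log(2*s + 2)/2 - s**2/4 + s/2 - log(s + 1)/2 + C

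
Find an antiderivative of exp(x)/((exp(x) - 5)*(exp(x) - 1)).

Let u = e^x, du = e^x dx.
The integral becomes ∫ du/((u-1)(u-5)); decompose into partial fractions.

log(exp(x) - 5)/4 - log(exp(x) - 1)/4 + C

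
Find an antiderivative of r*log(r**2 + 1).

r**2*log(r**2 + 1)/2 - r**2/2 + log(r**2 + 1)/2 + C

Let u = r**2 + 1, so du = (2*r) dr.
The integral becomes (1/2)·∫ log(u) du; integrate by parts with u′=log(u), dv′=du.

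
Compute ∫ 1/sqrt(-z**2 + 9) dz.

Substitute z = 3·sin(θ), so dz = 3·cos(θ) dθ and the radical becomes sqrt(-z**2 + 9) = 3·cos(θ) by the Pythagorean identity.
Integrate the resulting trig expression in θ, then back-substitute θ = asin(z/3), sin(θ) = z/3, cos(θ) = sqrt(-z**2 + 9)/3 (absorbing any constant into C).

asin(z/3) + C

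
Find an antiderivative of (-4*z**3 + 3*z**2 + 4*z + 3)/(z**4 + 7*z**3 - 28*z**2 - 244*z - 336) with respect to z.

-729*log(z - 6)/1040 - 39*log(z + 2)/80 + 97*log(z + 4)/20 - 498*log(z + 7)/65 + C

Factor the denominator: (z - 6)*(z + 2)*(z + 4)*(z + 7).
Partial-fraction decomposition: -498/(65*(z + 7)) + 97/(20*(z + 4)) - 39/(80*(z + 2)) - 729/(1040*(z - 6)).
Integrate each term: A/(z−a) contributes A·log|z−a|.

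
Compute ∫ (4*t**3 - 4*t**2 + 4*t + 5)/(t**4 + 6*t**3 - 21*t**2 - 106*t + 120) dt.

Factor the denominator: (t - 4)*(t - 1)*(t + 5)*(t + 6).
Partial-fraction decomposition: 1027/(70*(t + 6)) - 205/(18*(t + 5)) - 1/(14*(t - 1)) + 71/(90*(t - 4)).
Integrate each term: A/(t−a) contributes A·log|t−a|.

71*log(t - 4)/90 - log(t - 1)/14 - 205*log(t + 5)/18 + 1027*log(t + 6)/70 + C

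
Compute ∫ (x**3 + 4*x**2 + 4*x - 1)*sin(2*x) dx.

-x**3*cos(2*x)/2 + 3*x**2*sin(2*x)/4 - 2*x**2*cos(2*x) + 2*x*sin(2*x) - 5*x*cos(2*x)/4 + 5*sin(2*x)/8 + 3*cos(2*x)/2 + C

Use integration by parts with u = x**3 + 4*x**2 + 4*x - 1, dv = sin(2*x) dx, so v = -cos(2*x)/2.
Apply parts 3 times (tabular method): alternate signs, differentiate u down to 0, integrate dv up.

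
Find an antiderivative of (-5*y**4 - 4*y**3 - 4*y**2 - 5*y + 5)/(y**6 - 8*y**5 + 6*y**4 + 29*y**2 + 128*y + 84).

Factor the denominator: (y - 7)*(y - 3)*(y + 1)**2*(y**2 + 4).
Partial-fraction decomposition: (63*y + 17)/(265*(y**2 + 4)) + 119/(1280*(y + 1)) + 1/(32*(y + 1)**2) + 43/(64*(y - 3)) - 13603/(13568*(y - 7)).
Integrate each term; A/(y−a) gives A·log|y−a|; the (By+D)/(y²+p²) term gives a log and an atan.

-13603*log(y - 7)/13568 + 43*log(y - 3)/64 + 119*log(y + 1)/1280 + 63*log(y**2 + 4)/530 + 17*atan(y/2)/530 - 1/(32*y + 32) + C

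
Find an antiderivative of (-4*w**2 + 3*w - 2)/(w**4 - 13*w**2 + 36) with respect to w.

-29*log(w - 3)/30 + 3*log(w - 2)/5 - 6*log(w + 2)/5 + 47*log(w + 3)/30 + C

Factor the denominator: (w - 3)*(w - 2)*(w + 2)*(w + 3).
Partial-fraction decomposition: 47/(30*(w + 3)) - 6/(5*(w + 2)) + 3/(5*(w - 2)) - 29/(30*(w - 3)).
Integrate each term: A/(w−a) contributes A·log|w−a|.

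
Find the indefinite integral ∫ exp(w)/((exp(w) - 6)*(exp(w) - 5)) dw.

log(exp(w) - 6) - log(exp(w) - 5) + C

Let u = e^w, du = e^w dw.
The integral becomes ∫ du/((u-5)(u-6)); decompose into partial fractions.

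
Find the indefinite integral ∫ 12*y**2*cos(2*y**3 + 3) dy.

2*sin(2*y**3 + 3) + C

Let u = 2*y**3 + 3, so du = (6*y**2) dy.
Rewriting, the integral becomes 2·∫ cos(u) du = 2·sin(u).
Substituting back, u = 2*y**3 + 3.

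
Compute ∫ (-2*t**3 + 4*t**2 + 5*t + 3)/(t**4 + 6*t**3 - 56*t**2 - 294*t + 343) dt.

Factor the denominator: (t - 7)*(t - 1)*(t + 7)**2.
Partial-fraction decomposition: -4985/(3136*(t + 7)) + 425/(56*(t + 7)**2) - 5/(192*(t - 1)) - 113/(294*(t - 7)).
Integrate each term; A/(t−a) gives A·log|t−a|; A/(t−a)² gives −A/(t−a).

-113*log(t - 7)/294 - 5*log(t - 1)/192 - 4985*log(t + 7)/3136 - 425/(56*t + 392) + C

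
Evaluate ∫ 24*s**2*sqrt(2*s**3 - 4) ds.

8*(2*s**3 - 4)**(3/2)/3 + C

Let u = 2*s**3 - 4, so du = (6*s**2) ds.
Rewriting, the integral becomes 4·∫ √u du = 4·(2/3)u^(3/2).
Substituting back, u = 2*s**3 - 4.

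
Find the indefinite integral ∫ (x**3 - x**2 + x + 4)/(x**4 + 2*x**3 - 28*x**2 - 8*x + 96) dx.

Factor the denominator: (x - 4)*(x - 2)*(x + 2)*(x + 6).
Partial-fraction decomposition: 127/(160*(x + 6)) - 5/(48*(x + 2)) - 5/(32*(x - 2)) + 7/(15*(x - 4)).
Integrate each term: A/(x−a) contributes A·log|x−a|.

7*log(x - 4)/15 - 5*log(x - 2)/32 - 5*log(x + 2)/48 + 127*log(x + 6)/160 + C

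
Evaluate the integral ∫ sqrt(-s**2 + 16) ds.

Substitute s = 4·sin(θ), so ds = 4·cos(θ) dθ and the radical becomes sqrt(-s**2 + 16) = 4·cos(θ) by the Pythagorean identity.
Integrate the resulting trig expression in θ, then back-substitute θ = asin(s/4), sin(θ) = s/4, cos(θ) = sqrt(-s**2 + 16)/4 (absorbing any constant into C).

s*sqrt(-s**2 + 16)/2 + 8*asin(s/4) + C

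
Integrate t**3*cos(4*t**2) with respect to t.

Let u = t², du = 2t dt; rewrite as (1/2)∫ u^1·cos(4u) du.
Now integrate by parts 1 time.

t**2*sin(4*t**2)/8 + cos(4*t**2)/32 + C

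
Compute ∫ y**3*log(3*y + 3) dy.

Use integration by parts with u = log(3*y + 3), dv = y**3 dy.
Then du = 3/(3*y + 3) dy and v = y**4/4.

y**4*log(3*y + 3)/4 - y**4/16 + y**3/12 - y**2/8 + y/4 - log(y + 1)/4 + C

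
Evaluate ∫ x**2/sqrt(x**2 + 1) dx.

Substitute x = tan(θ), so dx = sec(θ)^2 dθ and the radical becomes sqrt(x**2 + 1) = sec(θ) by the Pythagorean identity.
Integrate the resulting trig expression in θ, then back-substitute tan(θ) = x, sec(θ) = sqrt(x**2 + 1) (absorbing any constant into C).

x*sqrt(x**2 + 1)/2 - log(x + sqrt(x**2 + 1))/2 + C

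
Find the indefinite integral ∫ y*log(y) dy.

y**2*log(y)/2 - y**2/4 + C

Use integration by parts with u = log(y), dv = y dy.
Then du = 1/y dy and v = y**2/2.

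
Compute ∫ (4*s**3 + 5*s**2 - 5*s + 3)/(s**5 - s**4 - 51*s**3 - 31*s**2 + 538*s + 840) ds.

317*log(s - 7)/648 - 319*log(s - 4)/1134 + log(s + 2)/162 + 9*log(s + 3)/28 - 347*log(s + 5)/648 + C

Factor the denominator: (s - 7)*(s - 4)*(s + 2)*(s + 3)*(s + 5).
Partial-fraction decomposition: -347/(648*(s + 5)) + 9/(28*(s + 3)) + 1/(162*(s + 2)) - 319/(1134*(s - 4)) + 317/(648*(s - 7)).
Integrate each term: A/(s−a) contributes A·log|s−a|.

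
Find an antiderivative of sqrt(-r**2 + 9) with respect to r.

r*sqrt(-r**2 + 9)/2 + 9*asin(r/3)/2 + C

Substitute r = 3·sin(θ), so dr = 3·cos(θ) dθ and the radical becomes sqrt(-r**2 + 9) = 3·cos(θ) by the Pythagorean identity.
Integrate the resulting trig expression in θ, then back-substitute θ = asin(r/3), sin(θ) = r/3, cos(θ) = sqrt(-r**2 + 9)/3 (absorbing any constant into C).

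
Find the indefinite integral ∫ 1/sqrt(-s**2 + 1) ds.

Substitute s = sin(θ), so ds = cos(θ) dθ and the radical becomes sqrt(-s**2 + 1) = cos(θ) by the Pythagorean identity.
Integrate the resulting trig expression in θ, then back-substitute θ = asin(s), sin(θ) = s, cos(θ) = sqrt(-s**2 + 1) (absorbing any constant into C).

asin(s) + C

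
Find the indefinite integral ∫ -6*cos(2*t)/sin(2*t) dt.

Let u = sin(2*t), so du = (2*cos(2*t)) dt.
Rewriting, the integral becomes -3·∫ 1/u du = -3·log(u).
Substituting back, u = sin(2*t).

-3*log(sin(2*t)) + C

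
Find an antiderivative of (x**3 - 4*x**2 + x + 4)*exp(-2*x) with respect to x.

(-4*x**3 + 10*x**2 + 6*x - 13)*exp(-2*x)/8 + C

Use integration by parts with u = x**3 - 4*x**2 + x + 4, dv = exp(-2*x) dx, so v = -exp(-2*x)/2.
Apply parts 3 times (tabular method): alternate signs, differentiate u down to 0, integrate dv up.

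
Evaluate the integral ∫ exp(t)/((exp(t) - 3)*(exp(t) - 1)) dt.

Let u = e^t, du = e^t dt.
The integral becomes ∫ du/((u-1)(u-3)); decompose into partial fractions.

log(exp(t) - 3)/2 - log(exp(t) - 1)/2 + C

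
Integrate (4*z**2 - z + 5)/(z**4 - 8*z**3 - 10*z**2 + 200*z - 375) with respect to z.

Factor the denominator: (z - 5)**2*(z - 3)*(z + 5).
Partial-fraction decomposition: -11/(80*(z + 5)) + 19/(16*(z - 3)) - 21/(20*(z - 5)) + 5/(z - 5)**2.
Integrate each term; A/(z−a) gives A·log|z−a|; A/(z−a)² gives −A/(z−a).

-21*log(z - 5)/20 + 19*log(z - 3)/16 - 11*log(z + 5)/80 - 5/(z - 5) + C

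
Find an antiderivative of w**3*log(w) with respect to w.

w**4*log(w)/4 - w**4/16 + C

Use integration by parts with u = log(w), dv = w**3 dw.
Then du = 1/w dw and v = w**4/4.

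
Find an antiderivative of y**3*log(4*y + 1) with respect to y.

y**4*log(4*y + 1)/4 - y**4/16 + y**3/48 - y**2/128 + y/256 - log(4*y + 1)/1024 + C

Use integration by parts with u = log(4*y + 1), dv = y**3 dy.
Then du = 4/(4*y + 1) dy and v = y**4/4.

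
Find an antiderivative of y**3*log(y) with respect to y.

Use integration by parts with u = log(y), dv = y**3 dy.
Then du = 1/y dy and v = y**4/4.

y**4*log(y)/4 - y**4/16 + C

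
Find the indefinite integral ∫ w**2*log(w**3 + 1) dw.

w**3*log(w**3 + 1)/3 - w**3/3 + log(w**3 + 1)/3 + C

Let u = w**3 + 1, so du = (3*w**2) dw.
The integral becomes (1/3)·∫ log(u) du; integrate by parts with u′=log(u), dv′=du.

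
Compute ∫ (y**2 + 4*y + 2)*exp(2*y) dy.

Use integration by parts with u = y**2 + 4*y + 2, dv = exp(2*y) dy, so v = exp(2*y)/2.
Apply parts 2 times (tabular method): alternate signs, differentiate u down to 0, integrate dv up.

(2*y**2 + 6*y + 1)*exp(2*y)/4 + C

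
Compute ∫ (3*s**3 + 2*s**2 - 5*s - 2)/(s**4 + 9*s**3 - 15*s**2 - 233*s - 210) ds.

199*log(s - 5)/396 - log(s + 1)/90 - 548*log(s + 6)/55 + 449*log(s + 7)/36 + C

Factor the denominator: (s - 5)*(s + 1)*(s + 6)*(s + 7).
Partial-fraction decomposition: 449/(36*(s + 7)) - 548/(55*(s + 6)) - 1/(90*(s + 1)) + 199/(396*(s - 5)).
Integrate each term: A/(s−a) contributes A·log|s−a|.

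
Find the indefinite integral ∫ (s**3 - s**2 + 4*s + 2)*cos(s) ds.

s**3*sin(s) - s**2*sin(s) + 3*s**2*cos(s) - 2*s*sin(s) - 2*s*cos(s) + 4*sin(s) - 2*cos(s) + C

Use integration by parts with u = s**3 - s**2 + 4*s + 2, dv = cos(s) ds, so v = sin(s).
Apply parts 3 times (tabular method): alternate signs, differentiate u down to 0, integrate dv up.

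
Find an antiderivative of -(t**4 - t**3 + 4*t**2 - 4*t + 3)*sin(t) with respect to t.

t**4*cos(t) - 4*t**3*sin(t) - t**3*cos(t) + 3*t**2*sin(t) - 8*t**2*cos(t) + 16*t*sin(t) + 2*t*cos(t) - 2*sin(t) + 19*cos(t) + C

Use integration by parts with u = t**4 - t**3 + 4*t**2 - 4*t + 3, dv = -sin(t) dt, so v = cos(t).
Apply parts 4 times (tabular method): alternate signs, differentiate u down to 0, integrate dv up.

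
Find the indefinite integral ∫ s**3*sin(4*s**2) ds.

Let u = s², du = 2s ds; rewrite as (1/2)∫ u^1·sin(4u) du.
Now integrate by parts 1 time.

-s**2*cos(4*s**2)/8 + sin(4*s**2)/32 + C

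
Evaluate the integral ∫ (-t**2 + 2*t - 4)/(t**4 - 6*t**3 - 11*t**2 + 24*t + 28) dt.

-13*log(t - 7)/120 + log(t - 2)/15 - 7*log(t + 1)/24 + log(t + 2)/3 + C

Factor the denominator: (t - 7)*(t - 2)*(t + 1)*(t + 2).
Partial-fraction decomposition: 1/(3*(t + 2)) - 7/(24*(t + 1)) + 1/(15*(t - 2)) - 13/(120*(t - 7)).
Integrate each term: A/(t−a) contributes A·log|t−a|.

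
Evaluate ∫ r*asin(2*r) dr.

r**2*asin(2*r)/2 + r*sqrt(-4*r**2 + 1)/8 - asin(2*r)/16 + C

Use integration by parts with u = arcsin(2*r), dv = r dr.
Then du = 2/sqrt(-4*r**2 + 1) dr.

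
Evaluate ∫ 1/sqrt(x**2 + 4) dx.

Substitute x = 2·tan(θ), so dx = 2·sec(θ)^2 dθ and the radical becomes sqrt(x**2 + 4) = 2·sec(θ) by the Pythagorean identity.
Integrate the resulting trig expression in θ, then back-substitute tan(θ) = x/2, sec(θ) = sqrt(x**2 + 4)/2 (absorbing any constant into C).

log(x + sqrt(x**2 + 4)) + C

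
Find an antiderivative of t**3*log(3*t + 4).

Use integration by parts with u = log(3*t + 4), dv = t**3 dt.
Then du = 3/(3*t + 4) dt and v = t**4/4.

t**4*log(3*t + 4)/4 - t**4/16 + t**3/9 - 2*t**2/9 + 16*t/27 - 64*log(3*t + 4)/81 + C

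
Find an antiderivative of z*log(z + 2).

Use integration by parts with u = log(z + 2), dv = z dz.
Then du = 1/(z + 2) dz and v = z**2/2.

z**2*log(z + 2)/2 - z**2/4 + z - 2*log(z + 2) + C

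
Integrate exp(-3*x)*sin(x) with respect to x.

Let I denote the integral. Integrate by parts with u = sin(x), dv = exp(-3*x) dx, so v = -exp(-3*x)/3: I = -exp(-3*x)*sin(x)/3 + (1/3)·∫ exp(-3*x)*cos(x) dx.
Apply parts again with u = cos(x), dv = exp(-3*x) dx: ∫ exp(-3*x)*cos(x) dx = -exp(-3*x)*cos(x)/3 − (1/3)·I. Substituting back brings back I: I = -exp(-3*x)*sin(x)/3 - exp(-3*x)*cos(x)/9 − (1/9)·I.
Solving for I: (1 + 1/9)·I equals the remaining terms, so I = (9/10)·(-exp(-3*x)*sin(x)/3 - exp(-3*x)*cos(x)/9).

-3*exp(-3*x)*sin(x)/10 - exp(-3*x)*cos(x)/10 + C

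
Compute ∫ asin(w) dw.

w*asin(w) + sqrt(-w**2 + 1) + C

Use integration by parts with u = arcsin(w), dv = dw.
Then du = 1/sqrt(-w**2 + 1) dw.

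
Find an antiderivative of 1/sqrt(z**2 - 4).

Substitute z = 2·sec(θ), so dz = 2·sec(θ)*tan(θ) dθ and the radical becomes sqrt(z**2 - 4) = 2·tan(θ) by the Pythagorean identity.
Integrate the resulting trig expression in θ, then back-substitute sec(θ) = z/2, tan(θ) = sqrt(z**2 - 4)/2 (absorbing any constant into C).

log(z + sqrt(z**2 - 4)) + C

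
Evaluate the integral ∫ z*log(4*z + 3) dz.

z**2*log(4*z + 3)/2 - z**2/4 + 3*z/8 - 9*log(4*z + 3)/32 + C

Use integration by parts with u = log(4*z + 3), dv = z dz.
Then du = 4/(4*z + 3) dz and v = z**2/2.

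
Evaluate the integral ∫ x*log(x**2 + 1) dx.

x**2*log(x**2 + 1)/2 - x**2/2 + log(x**2 + 1)/2 + C

Let u = x**2 + 1, so du = (2*x) dx.
The integral becomes (1/2)·∫ log(u) du; integrate by parts with u′=log(u), dv′=du.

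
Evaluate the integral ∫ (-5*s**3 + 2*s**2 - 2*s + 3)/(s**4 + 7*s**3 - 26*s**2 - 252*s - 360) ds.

-339*log(s - 6)/352 - 55*log(s + 2)/96 + 688*log(s + 5)/33 - 389*log(s + 6)/16 + C

Factor the denominator: (s - 6)*(s + 2)*(s + 5)*(s + 6).
Partial-fraction decomposition: -389/(16*(s + 6)) + 688/(33*(s + 5)) - 55/(96*(s + 2)) - 339/(352*(s - 6)).
Integrate each term: A/(s−a) contributes A·log|s−a|.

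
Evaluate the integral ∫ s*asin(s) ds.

Use integration by parts with u = arcsin(s), dv = s ds.
Then du = 1/sqrt(-s**2 + 1) ds.

s**2*asin(s)/2 + s*sqrt(-s**2 + 1)/4 - asin(s)/4 + C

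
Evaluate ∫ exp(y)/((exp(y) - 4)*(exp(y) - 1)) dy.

Let u = e^y, du = e^y dy.
The integral becomes ∫ du/((u-4)(u-1)); decompose into partial fractions.

log(exp(y) - 4)/3 - log(exp(y) - 1)/3 + C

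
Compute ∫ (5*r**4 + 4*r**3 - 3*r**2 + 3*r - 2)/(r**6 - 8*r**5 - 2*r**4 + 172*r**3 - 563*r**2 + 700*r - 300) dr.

Factor the denominator: (r - 5)*(r - 3)*(r - 2)**2*(r - 1)*(r + 5).
Partial-fraction decomposition: -2533/(23520*(r + 5)) + 7/(48*(r - 1)) + 4595/(441*(r - 2)) + 104/(21*(r - 2)**2) - 493/(32*(r - 3)) + 3563/(720*(r - 5)).
Integrate each term; A/(r−a) gives A·log|r−a|; A/(r−a)² gives −A/(r−a).

3563*log(r - 5)/720 - 493*log(r - 3)/32 + 4595*log(r - 2)/441 + 7*log(r - 1)/48 - 2533*log(r + 5)/23520 - 104/(21*r - 42) + C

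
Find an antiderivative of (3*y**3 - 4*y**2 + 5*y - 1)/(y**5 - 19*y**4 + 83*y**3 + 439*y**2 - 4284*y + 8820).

Factor the denominator: (y - 7)**2*(y - 6)*(y - 5)*(y + 6).
Partial-fraction decomposition: -823/(22308*(y + 6)) - 299/(44*(y - 5)) + 533/(12*(y - 6)) - 25407/(676*(y - 7)) + 867/(26*(y - 7)**2).
Integrate each term; A/(y−a) gives A·log|y−a|; A/(y−a)² gives −A/(y−a).

-25407*log(y - 7)/676 + 533*log(y - 6)/12 - 299*log(y - 5)/44 - 823*log(y + 6)/22308 - 867/(26*y - 182) + C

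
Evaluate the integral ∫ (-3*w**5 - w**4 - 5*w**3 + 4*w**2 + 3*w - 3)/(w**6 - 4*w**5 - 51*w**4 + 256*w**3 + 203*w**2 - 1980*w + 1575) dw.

-3169*log(w - 5)/18432 - 301*log(w - 3)/160 + 5*log(w - 1)/1024 + 269*log(w + 3)/2048 - 49907*log(w + 7)/46080 + 10513/(768*w - 3840) + C

Factor the denominator: (w - 5)**2*(w - 3)*(w - 1)*(w + 3)*(w + 7).
Partial-fraction decomposition: -49907/(46080*(w + 7)) + 269/(2048*(w + 3)) + 5/(1024*(w - 1)) - 301/(160*(w - 3)) - 3169/(18432*(w - 5)) - 10513/(768*(w - 5)**2).
Integrate each term; A/(w−a) gives A·log|w−a|; A/(w−a)² gives −A/(w−a).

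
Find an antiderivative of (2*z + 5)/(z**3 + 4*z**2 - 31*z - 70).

5*log(z - 5)/28 - log(z + 2)/35 - 3*log(z + 7)/20 + C

Factor the denominator: (z - 5)*(z + 2)*(z + 7).
Partial-fraction decomposition: -3/(20*(z + 7)) - 1/(35*(z + 2)) + 5/(28*(z - 5)).
Integrate each term: A/(z−a) contributes A·log|z−a|.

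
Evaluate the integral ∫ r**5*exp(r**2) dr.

(r**4 - 2*r**2 + 2)*exp(r**2)/2 + C

Let u = r², du = 2r dr; rewrite as (1/2)∫ u^2·exp(1u) du.
Now integrate by parts 2 times.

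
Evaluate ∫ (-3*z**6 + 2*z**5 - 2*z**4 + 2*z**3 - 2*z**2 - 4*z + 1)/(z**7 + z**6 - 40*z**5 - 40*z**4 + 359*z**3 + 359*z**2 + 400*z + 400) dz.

-6949*log(z - 5)/2340 + 3557*log(z - 4)/2040 - log(z + 1)/120 + 4997*log(z + 4)/1224 - 9109*log(z + 5)/1560 - log(z**2 + 1)/221 + C

Factor the denominator: (z - 5)*(z - 4)*(z + 1)*(z + 4)*(z + 5)*(z**2 + 1).
Partial-fraction decomposition: -2*z/(221*(z**2 + 1)) - 9109/(1560*(z + 5)) + 4997/(1224*(z + 4)) - 1/(120*(z + 1)) + 3557/(2040*(z - 4)) - 6949/(2340*(z - 5)).
Integrate each term; A/(z−a) gives A·log|z−a|; the (Bz+D)/(z²+p²) term gives a log and an atan.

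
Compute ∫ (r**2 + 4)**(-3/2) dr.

Substitute r = 2·tan(θ), so dr = 2·sec(θ)^2 dθ and the radical becomes sqrt(r**2 + 4) = 2·sec(θ) by the Pythagorean identity.
Integrate the resulting trig expression in θ, then back-substitute tan(θ) = r/2, sec(θ) = sqrt(r**2 + 4)/2 (absorbing any constant into C).

r/(4*sqrt(r**2 + 4)) + C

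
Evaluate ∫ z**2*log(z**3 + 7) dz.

z**3*log(z**3 + 7)/3 - z**3/3 + 7*log(z**3 + 7)/3 + C

Let u = z**3 + 7, so du = (3*z**2) dz.
The integral becomes (1/3)·∫ log(u) du; integrate by parts with u′=log(u), dv′=du.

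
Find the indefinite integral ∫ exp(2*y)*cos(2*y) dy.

Let I denote the integral. Integrate by parts with u = cos(2*y), dv = exp(2*y) dy, so v = exp(2*y)/2: I = exp(2*y)*cos(2*y)/2 + ∫ exp(2*y)*sin(2*y) dy.
Apply parts again with u = sin(2*y), dv = exp(2*y) dy: ∫ exp(2*y)*sin(2*y) dy = exp(2*y)*sin(2*y)/2 − I. Substituting back brings back I: I = exp(2*y)*sin(2*y)/2 + exp(2*y)*cos(2*y)/2 − I.
Solving for I: (1 + 1)·I equals the remaining terms, so I = (1/2)·(exp(2*y)*sin(2*y)/2 + exp(2*y)*cos(2*y)/2).

exp(2*y)*sin(2*y)/4 + exp(2*y)*cos(2*y)/4 + C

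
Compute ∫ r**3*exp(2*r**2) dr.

Let u = r², du = 2r dr; rewrite as (1/2)∫ u^1·exp(2u) du.
Now integrate by parts 1 time.

(2*r**2 - 1)*exp(2*r**2)/8 + C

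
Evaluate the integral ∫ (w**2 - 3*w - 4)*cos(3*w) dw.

Use integration by parts with u = w**2 - 3*w - 4, dv = cos(3*w) dw, so v = sin(3*w)/3.
Apply parts 2 times (tabular method): alternate signs, differentiate u down to 0, integrate dv up.

w**2*sin(3*w)/3 - w*sin(3*w) + 2*w*cos(3*w)/9 - 38*sin(3*w)/27 - cos(3*w)/3 + C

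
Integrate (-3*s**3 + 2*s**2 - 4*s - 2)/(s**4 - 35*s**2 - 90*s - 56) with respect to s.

Factor the denominator: (s - 7)*(s + 1)*(s + 2)*(s + 4).
Partial-fraction decomposition: -119/(33*(s + 4)) + 19/(9*(s + 2)) - 7/(24*(s + 1)) - 961/(792*(s - 7)).
Integrate each term: A/(s−a) contributes A·log|s−a|.

-961*log(s - 7)/792 - 7*log(s + 1)/24 + 19*log(s + 2)/9 - 119*log(s + 4)/33 + C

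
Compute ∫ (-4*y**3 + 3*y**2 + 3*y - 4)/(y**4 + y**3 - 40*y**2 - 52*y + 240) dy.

-371*log(y - 6)/220 + 3*log(y - 2)/28 + 24*log(y + 4)/5 - 556*log(y + 5)/77 + C

Factor the denominator: (y - 6)*(y - 2)*(y + 4)*(y + 5).
Partial-fraction decomposition: -556/(77*(y + 5)) + 24/(5*(y + 4)) + 3/(28*(y - 2)) - 371/(220*(y - 6)).
Integrate each term: A/(y−a) contributes A·log|y−a|.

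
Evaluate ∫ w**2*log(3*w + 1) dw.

w**3*log(3*w + 1)/3 - w**3/9 + w**2/18 - w/27 + log(3*w + 1)/81 + C

Use integration by parts with u = log(3*w + 1), dv = w**2 dw.
Then du = 3/(3*w + 1) dw and v = w**3/3.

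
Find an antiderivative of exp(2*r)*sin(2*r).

exp(2*r)*sin(2*r)/4 - exp(2*r)*cos(2*r)/4 + C

Let I denote the integral. Integrate by parts with u = sin(2*r), dv = exp(2*r) dr, so v = exp(2*r)/2: I = exp(2*r)*sin(2*r)/2 − ∫ exp(2*r)*cos(2*r) dr.
Apply parts again with u = cos(2*r), dv = exp(2*r) dr: ∫ exp(2*r)*cos(2*r) dr = exp(2*r)*cos(2*r)/2 + I. Substituting back brings back I: I = exp(2*r)*sin(2*r)/2 - exp(2*r)*cos(2*r)/2 − I.
Solving for I: (1 + 1)·I equals the remaining terms, so I = (1/2)·(exp(2*r)*sin(2*r)/2 - exp(2*r)*cos(2*r)/2).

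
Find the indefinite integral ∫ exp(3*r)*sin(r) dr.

3*exp(3*r)*sin(r)/10 - exp(3*r)*cos(r)/10 + C

Let I denote the integral. Integrate by parts with u = sin(r), dv = exp(3*r) dr, so v = exp(3*r)/3: I = exp(3*r)*sin(r)/3 − (1/3)·∫ exp(3*r)*cos(r) dr.
Apply parts again with u = cos(r), dv = exp(3*r) dr: ∫ exp(3*r)*cos(r) dr = exp(3*r)*cos(r)/3 + (1/3)·I. Substituting back brings back I: I = exp(3*r)*sin(r)/3 - exp(3*r)*cos(r)/9 − (1/9)·I.
Solving for I: (1 + 1/9)·I equals the remaining terms, so I = (9/10)·(exp(3*r)*sin(r)/3 - exp(3*r)*cos(r)/9).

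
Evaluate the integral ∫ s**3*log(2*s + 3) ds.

s**4*log(2*s + 3)/4 - s**4/16 + s**3/8 - 9*s**2/32 + 27*s/32 - 81*log(2*s + 3)/64 + C

Use integration by parts with u = log(2*s + 3), dv = s**3 ds.
Then du = 2/(2*s + 3) ds and v = s**4/4.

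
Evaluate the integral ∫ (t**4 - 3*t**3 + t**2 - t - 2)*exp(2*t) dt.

Use integration by parts with u = t**4 - 3*t**3 + t**2 - t - 2, dv = exp(2*t) dt, so v = exp(2*t)/2.
Apply parts 4 times (tabular method): alternate signs, differentiate u down to 0, integrate dv up.

(4*t**4 - 20*t**3 + 34*t**2 - 38*t + 11)*exp(2*t)/8 + C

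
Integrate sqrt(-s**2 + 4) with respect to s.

s*sqrt(-s**2 + 4)/2 + 2*asin(s/2) + C

Substitute s = 2·sin(θ), so ds = 2·cos(θ) dθ and the radical becomes sqrt(-s**2 + 4) = 2·cos(θ) by the Pythagorean identity.
Integrate the resulting trig expression in θ, then back-substitute θ = asin(s/2), sin(θ) = s/2, cos(θ) = sqrt(-s**2 + 4)/2 (absorbing any constant into C).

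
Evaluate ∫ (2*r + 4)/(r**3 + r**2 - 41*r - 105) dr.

3*log(r - 7)/20 + log(r + 3)/10 - log(r + 5)/4 + C

Factor the denominator: (r - 7)*(r + 3)*(r + 5).
Partial-fraction decomposition: -1/(4*(r + 5)) + 1/(10*(r + 3)) + 3/(20*(r - 7)).
Integrate each term: A/(r−a) contributes A·log|r−a|.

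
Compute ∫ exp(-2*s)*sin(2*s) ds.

Let I denote the integral. Integrate by parts with u = sin(2*s), dv = exp(-2*s) ds, so v = -exp(-2*s)/2: I = -exp(-2*s)*sin(2*s)/2 + ∫ exp(-2*s)*cos(2*s) ds.
Apply parts again with u = cos(2*s), dv = exp(-2*s) ds: ∫ exp(-2*s)*cos(2*s) ds = -exp(-2*s)*cos(2*s)/2 − I. Substituting back brings back I: I = -exp(-2*s)*sin(2*s)/2 - exp(-2*s)*cos(2*s)/2 − I.
Solving for I: (1 + 1)·I equals the remaining terms, so I = (1/2)·(-exp(-2*s)*sin(2*s)/2 - exp(-2*s)*cos(2*s)/2).

-exp(-2*s)*sin(2*s)/4 - exp(-2*s)*cos(2*s)/4 + C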